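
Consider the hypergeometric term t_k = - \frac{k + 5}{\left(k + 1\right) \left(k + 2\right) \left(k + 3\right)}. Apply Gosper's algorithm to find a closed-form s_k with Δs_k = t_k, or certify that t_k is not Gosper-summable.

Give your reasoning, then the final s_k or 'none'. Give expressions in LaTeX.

r(k) = (k + 1)*(k + 6)/((k + 4)*(k + 5)) after simplifying.
A = k + 1, B = k + 4, C = k + 5.
Key eq: (k + 1)·f(k+1) = (k + 3)·f(k) + (k + 5).
Bound: deg f ≤ 2.
Solving with deg f ≤ 2: f(k) = k*(3*k + 7)/2.
R(k) = B(k−1)·f(k)/C(k) = k*(k + 3)*(3*k + 7)/(2*(k + 5)); s_k = R·t_k = k*(-3*k - 7)/(2*(k + 1)*(k + 2)).
Δs = (-k - 5)/(k**3 + 6*k**2 + 11*k + 6), as required.

s_k = \frac{k \left(- 3 k - 7\right)}{2 \left(k + 1\right) \left(k + 2\right)}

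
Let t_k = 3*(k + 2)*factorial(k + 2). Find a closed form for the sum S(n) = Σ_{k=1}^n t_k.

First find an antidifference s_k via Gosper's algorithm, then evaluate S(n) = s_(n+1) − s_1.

S(n) = 3*factorial(n + 3) - 18

t_(k+1)/t_k = (k + 3)**2/(k + 2).
A = k + 3, B = 1, C = k + 2.
Solve (k + 3)·f(k+1) − (1)·f(k) = k + 2.
Degrees (1,0,1) ⇒ d ≤ 0.
Solve for f: f(k) = 1 (degree 0 ≤ 0).
Then R = B(k−1)f/C = 1/(k + 2), so s_k = R(k)·t_k = 3*factorial(k + 2).
s_(k+1) − s_k = 3*(k + 2)*factorial(k + 2) = t_k.
Evaluate: s_(n+1) = 3*factorial(n + 3); subtract s_(1) = 18 ⇒ S(n) = 3*factorial(n + 3) - 18.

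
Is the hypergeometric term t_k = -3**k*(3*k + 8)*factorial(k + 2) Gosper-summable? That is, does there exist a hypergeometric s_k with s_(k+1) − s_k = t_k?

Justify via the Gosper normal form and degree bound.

Yes. s_k = -3**k*factorial(k + 2).

The ratio is 3*(k + 3)*(3*k + 11)/(3*k + 8).
Gosper form: A/B · C(k+1)/C(k) with A=3*k + 9, B=1, C=k + 8/3.
Solve (3*k + 9)·f(k+1) − (1)·f(k) = k + 8/3.
From deg A=1, deg B=0, deg C=1: d=0.
Solve for f: f(k) = 1/3 (degree 0 ≤ 0).
Then R = B(k−1)f/C = 1/(3*k + 8), so s_k = R(k)·t_k = -3**k*factorial(k + 2).
s_(k+1) − s_k = -3**k*(3*k + 8)*factorial(k + 2) = t_k.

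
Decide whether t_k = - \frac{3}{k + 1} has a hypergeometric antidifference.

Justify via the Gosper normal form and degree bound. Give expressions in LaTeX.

t_(k+1)/t_k = (k + 1)/(k + 2).
Factor: A=k + 1; B=k + 2; C=1.
Key eq: (k + 1)·f(k+1) = (k + 1)·f(k) + (1).
d = 0 from the (1,1,0) case.
f = c0 ⇒ A·f(k+1) − B(k−1)·f(k) − C = -1. The system {-1 = 0} is inconsistent; no antidifference.

No — t_k has no hypergeometric antidifference.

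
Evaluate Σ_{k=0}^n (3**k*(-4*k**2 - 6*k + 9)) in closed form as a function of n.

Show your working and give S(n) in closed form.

S(n) = -6*3**n*n**2 - 3*3**n*n + 12*3**n - 3

The ratio is 3*(4*k**2 + 14*k + 1)/(4*k**2 + 6*k - 9).
Gosper form: A/B · C(k+1)/C(k) with A=3, B=1, C=k**2 + 3*k/2 - 9/4.
Key eq: (3)·f(k+1) = (1)·f(k) + (k**2 + 3*k/2 - 9/4).
deg f ≤ 2 (via 0,0,2).
Match coefficients ⇒ f(k) = (2*k**2 - 3*k - 3)/4.
R(k) = B(k−1)·f(k)/C(k) = (2*k**2 - 3*k - 3)/(4*k**2 + 6*k - 9); s_k = R·t_k = 3**k*(-2*k**2 + 3*k + 3).
s_(k+1) − s_k = 3**k*(-4*k**2 - 6*k + 9) = t_k.
Evaluate: s_(n+1) = 3**(n + 1)*(-2*n**2 - n + 4); subtract s_(0) = 3 ⇒ S(n) = -6*3**n*n**2 - 3*3**n*n + 12*3**n - 3.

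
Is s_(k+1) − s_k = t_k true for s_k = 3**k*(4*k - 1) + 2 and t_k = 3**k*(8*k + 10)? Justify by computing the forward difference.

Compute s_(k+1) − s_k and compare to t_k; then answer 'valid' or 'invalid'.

s_(k+1) = 3**(k + 1)*(4*k + 3) + 2
s_(k+1) − s_k = 3**k*(8*k + 10)
(s_(k+1) − s_k) − t_k = 0

valid; difference matches t_k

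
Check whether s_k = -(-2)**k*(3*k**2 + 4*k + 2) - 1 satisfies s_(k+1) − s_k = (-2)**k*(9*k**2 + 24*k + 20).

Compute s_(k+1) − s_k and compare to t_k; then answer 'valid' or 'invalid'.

s_(k+1) = 2*(-2)**k*(4*k + 3*(k + 1)**2 + 6) - 1
s_(k+1) − s_k = (-2)**k*(9*k**2 + 24*k + 20)
(s_(k+1) − s_k) − t_k = 0

Valid — Δs_k = t_k.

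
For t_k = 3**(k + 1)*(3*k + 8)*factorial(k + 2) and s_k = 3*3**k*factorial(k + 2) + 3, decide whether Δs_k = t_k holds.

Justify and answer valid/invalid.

s_(k+1) = 3*3**(k + 1)*factorial(k + 3) + 3
s_(k+1) − s_k = 3**(k + 1)*(3*k + 8)*factorial(k + 2)
(s_(k+1) − s_k) − t_k = 0

valid (s_(k+1) − s_k reduces to t_k)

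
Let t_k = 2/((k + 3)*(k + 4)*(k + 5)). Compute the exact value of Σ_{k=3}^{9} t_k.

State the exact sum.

Σ = 5/273

r(k) = (k + 3)/(k + 6) after simplifying.
Gosper form: A/B · C(k+1)/C(k) with A=k + 3, B=k + 6, C=1.
f must satisfy (k + 3)·f(k+1) − (k + 5)·f(k) = 1.
deg f ≤ 2 (via 1,1,0).
A polynomial solution: f(k) = k*(k + 7)/24.
Get s_k = R·t_k = k*(k + 7)/(12*(k + 3)*(k + 4)) with R(k) = B(k−1)f(k)/C(k) = k*(k + 5)*(k + 7)/24.
Check: Δs_k = 2/(k**3 + 12*k**2 + 47*k + 60). ✓
Σ_(k=3)^(9) t_k = s_(10) − s_(3) = 85/1092 − (5/84) = 5/273.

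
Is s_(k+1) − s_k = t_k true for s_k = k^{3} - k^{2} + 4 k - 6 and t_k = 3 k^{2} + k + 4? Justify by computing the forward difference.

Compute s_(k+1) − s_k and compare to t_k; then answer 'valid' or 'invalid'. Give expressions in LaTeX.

valid; difference matches t_k

s_(k+1) = k**3 + 2*k**2 + 5*k - 2
s_(k+1) − s_k = 3*k**2 + k + 4
(s_(k+1) − s_k) − t_k = 0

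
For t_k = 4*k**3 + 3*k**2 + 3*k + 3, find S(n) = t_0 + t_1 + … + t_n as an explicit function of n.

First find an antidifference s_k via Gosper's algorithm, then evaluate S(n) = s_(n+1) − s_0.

Ratio r(k) = (4*k**3 + 15*k**2 + 21*k + 13)/(4*k**3 + 3*k**2 + 3*k + 3).
Take A(k)=1, B(k)=1, C(k)=k**3 + 3*k**2/4 + 3*k/4 + 3/4.
Need (1)·f(k+1) − (1)·f(k) = k**3 + 3*k**2/4 + 3*k/4 + 3/4.
d = 4 from the (0,0,3) case.
Coefficient equations give f(k) = k*(k**3 - k**2 + k + 2)/4.
Then R = B(k−1)f/C = k*(k**3 - k**2 + k + 2)/(4*k**3 + 3*k**2 + 3*k + 3), so s_k = R(k)·t_k = k*(k**3 - k**2 + k + 2).
Δs = 4*k**3 + 3*k**2 + 3*k + 3, as required.
Telescope: S(n) = s_(n+1) − s_(0) = n**4 + 3*n**3 + 4*n**2 + 5*n + 3 − (0) = n**4 + 3*n**3 + 4*n**2 + 5*n + 3.

S(n) = n**4 + 3*n**3 + 4*n**2 + 5*n + 3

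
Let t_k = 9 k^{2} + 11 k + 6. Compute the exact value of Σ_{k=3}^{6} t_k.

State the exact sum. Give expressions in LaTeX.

Σ = 996

r(k) = (9*k**2 + 29*k + 26)/(9*k**2 + 11*k + 6) after simplifying.
Normal form (A,B,C) = (1, 1, k**2 + 11*k/9 + 2/3).
Solve (1)·f(k+1) − (1)·f(k) = k**2 + 11*k/9 + 2/3.
From deg A=0, deg B=0, deg C=2: d=3.
Solve for f: f(k) = k*(3*k**2 + k + 2)/9 (degree 3 ≤ 3).
R(k) = B(k−1)·f(k)/C(k) = k*(3*k**2 + k + 2)/(9*k**2 + 11*k + 6); s_k = R·t_k = k*(3*k**2 + k + 2).
Check: Δs_k = 9*k**2 + 11*k + 6. ✓
Evaluate s at k=7 and k=3: 1092 and 96; difference 996.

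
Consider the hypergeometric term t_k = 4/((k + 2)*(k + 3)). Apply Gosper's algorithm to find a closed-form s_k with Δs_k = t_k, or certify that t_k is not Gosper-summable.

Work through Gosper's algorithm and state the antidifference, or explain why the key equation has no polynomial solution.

Step 1: r(k) = (k + 2)/(k + 4).
A = k + 2, B = k + 4, C = 1.
Key eq: (k + 2)·f(k+1) = (k + 3)·f(k) + (1).
Bound: deg f ≤ 1.
A polynomial solution: f(k) = k/2.
R(k) = B(k−1)·f(k)/C(k) = k*(k + 3)/2; s_k = R·t_k = 2*k/(k + 2).
Verify: 4/(k**2 + 5*k + 6) matches t_k.

s_k = 2*k/(k + 2)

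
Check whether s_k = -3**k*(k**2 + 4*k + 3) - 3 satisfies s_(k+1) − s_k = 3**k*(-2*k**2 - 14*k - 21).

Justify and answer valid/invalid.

valid; difference matches t_k

s_(k+1) = 3*3**k*(-4*k - (k + 1)**2 - 7) - 3
s_(k+1) − s_k = 3**k*(-2*k**2 - 14*k - 21)
(s_(k+1) − s_k) − t_k = 0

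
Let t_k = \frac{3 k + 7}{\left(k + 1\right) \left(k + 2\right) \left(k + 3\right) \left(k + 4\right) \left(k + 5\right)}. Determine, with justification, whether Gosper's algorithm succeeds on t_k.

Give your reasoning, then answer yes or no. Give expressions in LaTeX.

Ratio r(k) = (k + 1)*(3*k + 10)/((k + 6)*(3*k + 7)).
Normal form (A,B,C) = (k + 1, k + 6, k + 7/3).
Key eq: (k + 1)·f(k+1) = (k + 5)·f(k) + (k + 7/3).
d = 4 from the (1,1,1) case.
Solving with deg f ≤ 4: f(k) = k*(k + 2)*(k**2 + 8*k + 19)/36.
So s_k = (B(k−1)f/C)·t_k = (k*(k + 2)*(k + 5)*(k**2 + 8*k + 19)/(12*(3*k + 7)))·t_k = k*(k**2 + 8*k + 19)/(12*(k**3 + 8*k**2 + 19*k + 12)).
Δs = (3*k + 7)/(k**5 + 15*k**4 + 85*k**3 + 225*k**2 + 274*k + 120), as required.

Yes. s_k = \frac{k \left(k^{2} + 8 k + 19\right)}{12 \left(k^{3} + 8 k^{2} + 19 k + 12\right)}.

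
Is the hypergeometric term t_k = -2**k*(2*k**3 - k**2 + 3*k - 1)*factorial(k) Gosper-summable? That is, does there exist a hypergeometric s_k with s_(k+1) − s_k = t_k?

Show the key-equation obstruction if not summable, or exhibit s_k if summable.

r(k) = 2*(2*k**4 + 7*k**3 + 12*k**2 + 10*k + 3)/(2*k**3 - k**2 + 3*k - 1) after simplifying.
Take A(k)=2*k + 2, B(k)=1, C(k)=k**3 - k**2/2 + 3*k/2 - 1/2.
Need (2*k + 2)·f(k+1) − (1)·f(k) = k**3 - k**2/2 + 3*k/2 - 1/2.
Bound: deg f ≤ 2.
Solving with deg f ≤ 2: f(k) = (k**2 - 3*k + 3)/2.
Get s_k = R·t_k = -2**k*(k**2 - 3*k + 3)*factorial(k) with R(k) = B(k−1)f(k)/C(k) = (k**2 - 3*k + 3)/(2*k**3 - k**2 + 3*k - 1).
Check: Δs_k = -2**k*(2*k**3 - k**2 + 3*k - 1)*factorial(k). ✓

Yes. s_k = -2**k*(k**2 - 3*k + 3)*factorial(k).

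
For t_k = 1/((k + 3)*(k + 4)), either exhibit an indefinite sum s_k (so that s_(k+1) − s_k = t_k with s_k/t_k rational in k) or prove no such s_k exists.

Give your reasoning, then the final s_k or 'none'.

r(k) = (k + 3)/(k + 5) after simplifying.
Factor: A=k + 3; B=k + 5; C=1.
Key eq: (k + 3)·f(k+1) = (k + 4)·f(k) + (1).
deg f ≤ 1 (via 1,1,0).
Solving with deg f ≤ 1: f(k) = k/3.
So s_k = (B(k−1)f/C)·t_k = (k*(k + 4)/3)·t_k = k/(3*(k + 3)).
s_(k+1) − s_k = 1/(k**2 + 7*k + 12) = t_k.

s_k = k/(3*(k + 3))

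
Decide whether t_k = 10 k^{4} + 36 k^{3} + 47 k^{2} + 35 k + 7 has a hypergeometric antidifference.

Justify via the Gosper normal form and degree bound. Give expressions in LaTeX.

Yes. s_k = k \left(2 k^{4} + 4 k^{3} + k^{2} + 3 k - 3\right).

r(k) = (10*k**4 + 76*k**3 + 215*k**2 + 277*k + 135)/(10*k**4 + 36*k**3 + 47*k**2 + 35*k + 7) after simplifying.
Factor: A=1; B=1; C=k**4 + 18*k**3/5 + 47*k**2/10 + 7*k/2 + 7/10.
Need (1)·f(k+1) − (1)·f(k) = k**4 + 18*k**3/5 + 47*k**2/10 + 7*k/2 + 7/10.
From deg A=0, deg B=0, deg C=4: d=5.
Solve for f: f(k) = k*(2*k**4 + 4*k**3 + k**2 + 3*k - 3)/10 (degree 5 ≤ 5).
So s_k = (B(k−1)f/C)·t_k = (k*(2*k**4 + 4*k**3 + k**2 + 3*k - 3)/(10*k**4 + 36*k**3 + 47*k**2 + 35*k + 7))·t_k = k*(2*k**4 + 4*k**3 + k**2 + 3*k - 3).
s_(k+1) − s_k = 10*k**4 + 36*k**3 + 47*k**2 + 35*k + 7 = t_k.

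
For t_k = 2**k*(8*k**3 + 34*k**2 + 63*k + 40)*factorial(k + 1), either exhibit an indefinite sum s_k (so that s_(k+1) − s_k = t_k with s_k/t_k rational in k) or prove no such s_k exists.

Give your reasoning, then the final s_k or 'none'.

s_k = 2**k*(4*k**2 + 3*k + 4)*factorial(k + 1)

Ratio r(k) = 2*(8*k**4 + 74*k**3 + 271*k**2 + 455*k + 290)/(8*k**3 + 34*k**2 + 63*k + 40).
So A=2*k + 4 and B=1, with C=k**3 + 17*k**2/4 + 63*k/8 + 5.
Set up (2*k + 4)·f(k+1) − (1)·f(k) − (k**3 + 17*k**2/4 + 63*k/8 + 5) = 0.
Bound: deg f ≤ 2.
Coefficient equations give f(k) = (4*k**2 + 3*k + 4)/8.
So s_k = (B(k−1)f/C)·t_k = ((4*k**2 + 3*k + 4)/(8*k**3 + 34*k**2 + 63*k + 40))·t_k = 2**k*(4*k**2 + 3*k + 4)*factorial(k + 1).
Verify: 2**k*(8*k**3 + 34*k**2 + 63*k + 40)*factorial(k + 1) matches t_k.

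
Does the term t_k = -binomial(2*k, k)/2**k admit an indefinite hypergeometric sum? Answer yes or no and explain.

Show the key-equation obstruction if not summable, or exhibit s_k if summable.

r(k) = (2*k + 1)/(k + 1) after simplifying.
Take A(k)=2*k + 1, B(k)=k + 1, C(k)=1.
Set up (2*k + 1)·f(k+1) − (k)·f(k) − (1) = 0.
Bound: deg f ≤ -1.
d = -1 < 0 ⇒ no nonzero polynomial f; not summable.

No — t_k has no hypergeometric antidifference.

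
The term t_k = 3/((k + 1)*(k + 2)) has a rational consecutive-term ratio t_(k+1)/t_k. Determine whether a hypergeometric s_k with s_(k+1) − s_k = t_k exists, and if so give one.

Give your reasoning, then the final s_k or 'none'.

r(k) = (k + 1)/(k + 3) after simplifying.
So A=k + 1 and B=k + 3, with C=1.
Set up (k + 1)·f(k+1) − (k + 2)·f(k) − (1) = 0.
Bound: deg f ≤ 1.
Solve for f: f(k) = k (degree 1 ≤ 1).
R(k) = B(k−1)·f(k)/C(k) = k*(k + 2); s_k = R·t_k = 3*k/(k + 1).
Verify: 3/(k**2 + 3*k + 2) matches t_k.

s_k = 3*k/(k + 1)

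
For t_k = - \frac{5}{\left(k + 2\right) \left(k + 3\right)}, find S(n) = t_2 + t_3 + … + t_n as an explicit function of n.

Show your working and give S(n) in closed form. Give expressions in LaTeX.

r(k) = (k + 2)/(k + 4) after simplifying.
A = k + 2, B = k + 4, C = 1.
Need (k + 2)·f(k+1) − (k + 3)·f(k) = 1.
Degrees (1,1,0) ⇒ d ≤ 1.
Solve for f: f(k) = k/2 (degree 1 ≤ 1).
Then R = B(k−1)f/C = k*(k + 3)/2, so s_k = R(k)·t_k = -5*k/(2*k + 4).
Check: Δs_k = -5/(k**2 + 5*k + 6). ✓
Evaluate: s_(n+1) = 5*(-n - 1)/(2*(n + 3)); subtract s_(2) = -5/4 ⇒ S(n) = 5*(1 - n)/(4*(n + 3)).

S(n) = \frac{5 \left(1 - n\right)}{4 \left(n + 3\right)}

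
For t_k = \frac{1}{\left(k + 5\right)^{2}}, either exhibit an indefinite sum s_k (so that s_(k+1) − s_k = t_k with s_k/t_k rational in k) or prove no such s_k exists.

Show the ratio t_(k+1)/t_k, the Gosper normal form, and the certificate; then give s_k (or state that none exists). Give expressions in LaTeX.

t_(k+1)/t_k = (k + 5)**2/(k + 6)**2.
Factor: A=k**2 + 10*k + 25; B=k**2 + 12*k + 36; C=1.
Key eq: (k**2 + 10*k + 25)·f(k+1) = (k**2 + 10*k + 25)·f(k) + (1).
d = 0 from the (2,2,0) case.
Generic f = c0 gives residual -1; -1 = 0 cannot hold, so t_k is not Gosper-summable.

none (Gosper's algorithm certifies no s_k)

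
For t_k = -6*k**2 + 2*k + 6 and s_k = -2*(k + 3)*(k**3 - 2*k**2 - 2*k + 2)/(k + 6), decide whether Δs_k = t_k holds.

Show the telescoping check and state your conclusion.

Invalid: residual 6*(2*k**3 + 19*k**2 - 7*k - 20)/(k**2 + 13*k + 42) ≠ 0.

s_(k+1) = 2*(k + 4)*(2*k - (k + 1)**3 + 2*(k + 1)**2)/(k + 7)
s_(k+1) − s_k = 2*(-3*k**4 - 32*k**3 - 53*k**2 + 60*k + 66)/(k**2 + 13*k + 42)
(s_(k+1) − s_k) − t_k = 6*(2*k**3 + 19*k**2 - 7*k - 20)/(k**2 + 13*k + 42)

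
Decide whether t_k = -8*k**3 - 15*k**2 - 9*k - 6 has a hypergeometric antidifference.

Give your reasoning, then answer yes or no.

Ratio r(k) = (8*k**3 + 39*k**2 + 63*k + 38)/(8*k**3 + 15*k**2 + 9*k + 6).
Normal form (A,B,C) = (1, 1, k**3 + 15*k**2/8 + 9*k/8 + 3/4).
Need (1)·f(k+1) − (1)·f(k) = k**3 + 15*k**2/8 + 9*k/8 + 3/4.
Bound: deg f ≤ 4.
Match coefficients ⇒ f(k) = k*(2*k**3 + k**2 - k + 4)/8.
So s_k = (B(k−1)f/C)·t_k = (k*(2*k**3 + k**2 - k + 4)/(8*k**3 + 15*k**2 + 9*k + 6))·t_k = k*(-2*k**3 - k**2 + k - 4).
Δs = -8*k**3 - 15*k**2 - 9*k - 6, as required.

Yes. s_k = k*(-2*k**3 - k**2 + k - 4).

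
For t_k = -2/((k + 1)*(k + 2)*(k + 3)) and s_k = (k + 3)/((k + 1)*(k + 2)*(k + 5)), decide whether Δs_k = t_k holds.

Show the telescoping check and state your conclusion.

Invalid: residual 2*(3*k + 13)/(k**5 + 17*k**4 + 107*k**3 + 307*k**2 + 396*k + 180) ≠ 0.

s_(k+1) = (k + 4)/((k + 2)*(k + 3)*(k + 6))
s_(k+1) − s_k = ((k + 1)*(k + 4)*(k + 5) - (k + 3)**2*(k + 6))/((k + 1)*(k + 2)*(k + 3)*(k + 5)*(k + 6))
(s_(k+1) − s_k) − t_k = 2*(3*k + 13)/(k**5 + 17*k**4 + 107*k**3 + 307*k**2 + 396*k + 180)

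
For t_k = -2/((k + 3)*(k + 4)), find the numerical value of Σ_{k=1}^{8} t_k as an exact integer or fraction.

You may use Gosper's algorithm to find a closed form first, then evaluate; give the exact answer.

Σ = -1/3

t_(k+1)/t_k = (k + 3)/(k + 5).
So A=k + 3 and B=k + 5, with C=1.
Need (k + 3)·f(k+1) − (k + 4)·f(k) = 1.
Degrees (1,1,0) ⇒ d ≤ 1.
A polynomial solution: f(k) = k/3.
So s_k = (B(k−1)f/C)·t_k = (k*(k + 4)/3)·t_k = -2*k/(3*k + 9).
Verify: -2/(k**2 + 7*k + 12) matches t_k.
Evaluate s at k=9 and k=1: -1/2 and -1/6; difference -1/3.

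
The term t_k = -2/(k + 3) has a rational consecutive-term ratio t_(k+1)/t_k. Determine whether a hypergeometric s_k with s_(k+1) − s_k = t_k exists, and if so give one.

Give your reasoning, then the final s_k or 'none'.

t_(k+1)/t_k = (k + 3)/(k + 4).
Take A(k)=k + 3, B(k)=k + 4, C(k)=1.
f must satisfy (k + 3)·f(k+1) − (k + 3)·f(k) = 1.
deg f ≤ 0 (via 1,1,0).
Put f(k) = c0: A·f(k+1) − B(k−1)·f(k) − C = -1; need -1 = 0 — inconsistent ⇒ no f, not summable.

not Gosper-summable; s_k does not exist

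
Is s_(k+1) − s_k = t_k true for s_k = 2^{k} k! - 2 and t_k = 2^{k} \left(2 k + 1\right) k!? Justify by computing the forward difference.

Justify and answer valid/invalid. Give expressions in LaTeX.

Valid: the claim telescopes to t_k.

s_(k+1) = 2**(k + 1)*factorial(k + 1) - 2
s_(k+1) − s_k = 2**k*(2*k + 1)*factorial(k)
(s_(k+1) − s_k) − t_k = 0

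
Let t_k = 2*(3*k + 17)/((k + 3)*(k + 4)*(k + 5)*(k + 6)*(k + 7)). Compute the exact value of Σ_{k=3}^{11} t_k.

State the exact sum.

Σ = 73/15120

Compute t_(k+1)/t_k: get (k + 3)*(3*k + 20)/((k + 8)*(3*k + 17)).
A = k + 3, B = k + 8, C = k + 17/3.
Need (k + 3)·f(k+1) − (k + 7)·f(k) = k + 17/3.
Degrees (1,1,1) ⇒ d ≤ 4.
Solving with deg f ≤ 4: f(k) = k*(k + 5)*(k**2 + 13*k + 54)/216.
R(k) = B(k−1)·f(k)/C(k) = k*(k + 5)*(k + 7)*(k**2 + 13*k + 54)/(72*(3*k + 17)); s_k = R·t_k = k*(k**2 + 13*k + 54)/(36*(k**3 + 13*k**2 + 54*k + 72)).
Δs = 2*(3*k + 17)/(k**5 + 25*k**4 + 245*k**3 + 1175*k**2 + 2754*k + 2520), as required.
Σ_(k=3)^(11) t_k = s_(12) − s_(3) = 59/2160 − (17/756) = 73/15120.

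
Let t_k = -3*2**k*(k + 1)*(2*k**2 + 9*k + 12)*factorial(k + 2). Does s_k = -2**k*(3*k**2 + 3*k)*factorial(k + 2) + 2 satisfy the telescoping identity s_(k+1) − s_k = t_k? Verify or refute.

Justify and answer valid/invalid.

Valid: the claim telescopes to t_k.

s_(k+1) = -2**(k + 1)*(3*k + 3*(k + 1)**2 + 3)*factorial(k + 3) + 2
s_(k+1) − s_k = -3*2**k*(k + 1)*(2*k**2 + 9*k + 12)*factorial(k + 2)
(s_(k+1) − s_k) − t_k = 0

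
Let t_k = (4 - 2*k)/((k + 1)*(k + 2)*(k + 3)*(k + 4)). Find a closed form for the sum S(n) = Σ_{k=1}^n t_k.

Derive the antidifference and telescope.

S(n) = n/(n**3 + 9*n**2 + 26*n + 24)

t_(k+1)/t_k = (k - 1)*(k + 1)/((k - 2)*(k + 5)).
A = k + 1, B = k + 5, C = k - 2.
Set up (k + 1)·f(k+1) − (k + 4)·f(k) − (k - 2) = 0.
deg f ≤ 3 (via 1,1,1).
Match coefficients ⇒ f(k) = -k*(k**2 + 6*k + 17)/12.
Get s_k = R·t_k = k*(k**2 + 6*k + 17)/(6*(k + 1)*(k + 2)*(k + 3)) with R(k) = B(k−1)f(k)/C(k) = -k*(k + 4)*(k**2 + 6*k + 17)/(12*(k - 2)).
Δs = 2*(2 - k)/(k**4 + 10*k**3 + 35*k**2 + 50*k + 24), as required.
Σ_(k=1)^n t_k = s_(n+1) − s_(1) = ((n**3 + 9*n**2 + 32*n + 24)/(6*(n**3 + 9*n**2 + 26*n + 24))) − (1/6), i.e. n/(n**3 + 9*n**2 + 26*n + 24).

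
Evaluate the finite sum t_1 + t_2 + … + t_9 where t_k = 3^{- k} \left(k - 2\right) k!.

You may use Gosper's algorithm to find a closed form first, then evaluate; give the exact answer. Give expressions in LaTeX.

Compute t_(k+1)/t_k: get (k**2 - 1)/(3*(k - 2)).
Take A(k)=k/3 + 1/3, B(k)=1, C(k)=k - 2.
Key eq: (k/3 + 1/3)·f(k+1) = (1)·f(k) + (k - 2).
Bound: deg f ≤ 0.
Match coefficients ⇒ f(k) = 3.
So s_k = (B(k−1)f/C)·t_k = (3/(k - 2))·t_k = 3**(1 - k)*factorial(k).
Check: Δs_k = (k - 2)*factorial(k)/3**k. ✓
Sum = s_(10) − s_(1); s_(10) = 44800/243, s_(1) = 1 ⇒ 44557/243.

Σ = 44557/243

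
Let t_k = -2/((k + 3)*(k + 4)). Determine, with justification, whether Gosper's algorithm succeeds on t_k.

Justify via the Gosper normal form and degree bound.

t_(k+1)/t_k = (k + 3)/(k + 5).
A = k + 3, B = k + 5, C = 1.
Key eq: (k + 3)·f(k+1) = (k + 4)·f(k) + (1).
Degrees (1,1,0) ⇒ d ≤ 1.
Solving with deg f ≤ 1: f(k) = k/3.
Certificate R = B(k−1)f/C = k*(k + 4)/3 gives s_k = -2*k/(3*k + 9).
Check: Δs_k = -2/(k**2 + 7*k + 12). ✓

Yes. s_k = -2*k/(3*k + 9).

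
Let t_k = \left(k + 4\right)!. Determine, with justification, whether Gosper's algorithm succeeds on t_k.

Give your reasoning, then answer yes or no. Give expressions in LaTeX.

Compute t_(k+1)/t_k: get k + 5.
A = k + 5, B = 1, C = 1.
f must satisfy (k + 5)·f(k+1) − (1)·f(k) = 1.
Bound: deg f ≤ -1.
Negative degree bound (-1): no f exists, t_k not Gosper-summable.

No. Not Gosper-summable.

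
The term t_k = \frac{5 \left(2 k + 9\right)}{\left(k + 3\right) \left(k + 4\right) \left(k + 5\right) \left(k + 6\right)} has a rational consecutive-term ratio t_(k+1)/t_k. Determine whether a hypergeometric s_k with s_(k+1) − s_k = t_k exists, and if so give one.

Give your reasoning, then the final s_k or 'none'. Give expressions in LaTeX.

t_(k+1)/t_k = (k + 3)*(2*k + 11)/((k + 7)*(2*k + 9)).
So A=k + 3 and B=k + 7, with C=k + 9/2.
Solve (k + 3)·f(k+1) − (k + 6)·f(k) = k + 9/2.
From deg A=1, deg B=1, deg C=1: d=3.
Coefficient equations give f(k) = k*(k + 4)*(k + 8)/30.
Certificate R = B(k−1)f/C = k*(k + 4)*(k + 6)*(k + 8)/(15*(2*k + 9)) gives s_k = k*(k + 8)/(3*(k**2 + 8*k + 15)).
Check: Δs_k = 5*(2*k + 9)/(k**4 + 18*k**3 + 119*k**2 + 342*k + 360). ✓

s_k = \frac{k \left(k + 8\right)}{3 \left(k^{2} + 8 k + 15\right)}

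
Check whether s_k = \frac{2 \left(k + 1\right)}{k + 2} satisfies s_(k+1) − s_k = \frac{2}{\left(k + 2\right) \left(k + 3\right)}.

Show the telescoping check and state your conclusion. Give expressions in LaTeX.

s_(k+1) = 2*(k + 2)/(k + 3)
s_(k+1) − s_k = 2/(k**2 + 5*k + 6)
(s_(k+1) − s_k) − t_k = 0

Valid — Δs_k = t_k.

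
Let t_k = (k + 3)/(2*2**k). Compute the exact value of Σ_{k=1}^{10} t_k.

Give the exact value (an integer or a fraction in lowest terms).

Step 1: r(k) = (k + 4)/(2*(k + 3)).
A = 1/2, B = 1, C = k + 3.
Set up (1/2)·f(k+1) − (1)·f(k) − (k + 3) = 0.
deg f ≤ 1 (via 0,0,1).
A polynomial solution: f(k) = -2*(k + 4).
Get s_k = R·t_k = (-k - 4)/2**k with R(k) = B(k−1)f(k)/C(k) = -2*(k + 4)/(k + 3).
Verify: (k + 3)/(2*2**k) matches t_k.
Σ_(k=1)^(10) t_k = s_(11) − s_(1) = -15/2048 − (-5/2) = 5105/2048.

Σ = 5105/2048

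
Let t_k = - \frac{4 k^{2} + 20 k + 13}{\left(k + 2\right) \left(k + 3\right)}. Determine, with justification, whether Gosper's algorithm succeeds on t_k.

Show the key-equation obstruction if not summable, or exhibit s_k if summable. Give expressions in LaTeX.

Compute t_(k+1)/t_k: get (k + 2)*(20*k + 4*(k + 1)**2 + 33)/((k + 4)*(4*k**2 + 20*k + 13)).
So A=k + 2 and B=k + 4, with C=k**2 + 5*k + 13/4.
Set up (k + 2)·f(k+1) − (k + 3)·f(k) − (k**2 + 5*k + 13/4) = 0.
From deg A=1, deg B=1, deg C=2: d=2.
Coefficient equations give f(k) = k*(8*k + 5)/8.
Get s_k = R·t_k = k*(-8*k - 5)/(2*(k + 2)) with R(k) = B(k−1)f(k)/C(k) = k*(k + 3)*(8*k + 5)/(2*(4*k**2 + 20*k + 13)).
s_(k+1) − s_k = (-4*k**2 - 20*k - 13)/(k**2 + 5*k + 6) = t_k.

Yes. s_k = \frac{k \left(- 8 k - 5\right)}{2 \left(k + 2\right)}.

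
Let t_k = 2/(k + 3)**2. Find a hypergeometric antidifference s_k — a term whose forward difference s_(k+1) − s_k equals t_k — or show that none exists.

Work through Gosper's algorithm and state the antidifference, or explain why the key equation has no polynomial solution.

none (Gosper's algorithm certifies no s_k)

t_(k+1)/t_k = (k + 3)**2/(k + 4)**2.
A = k**2 + 6*k + 9, B = k**2 + 8*k + 16, C = 1.
Solve (k**2 + 6*k + 9)·f(k+1) − (k**2 + 6*k + 9)·f(k) = 1.
Bound: deg f ≤ 0.
Generic f = c0 gives residual -1; -1 = 0 cannot hold, so t_k is not Gosper-summable.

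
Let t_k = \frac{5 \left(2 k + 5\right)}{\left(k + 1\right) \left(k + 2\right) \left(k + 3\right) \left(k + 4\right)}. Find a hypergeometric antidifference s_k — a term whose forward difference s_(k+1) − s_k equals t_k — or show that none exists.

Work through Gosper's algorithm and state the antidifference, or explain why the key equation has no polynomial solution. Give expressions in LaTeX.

s_k = \frac{5 k \left(k + 4\right)}{3 \left(k^{2} + 4 k + 3\right)}

The ratio is (k + 1)*(2*k + 7)/((k + 5)*(2*k + 5)).
Normal form (A,B,C) = (k + 1, k + 5, k + 5/2).
Key eq: (k + 1)·f(k+1) = (k + 4)·f(k) + (k + 5/2).
deg f ≤ 3 (via 1,1,1).
Solve for f: f(k) = k*(k + 2)*(k + 4)/6 (degree 3 ≤ 3).
Get s_k = R·t_k = 5*k*(k + 4)/(3*(k**2 + 4*k + 3)) with R(k) = B(k−1)f(k)/C(k) = k*(k + 2)*(k + 4)**2/(3*(2*k + 5)).
Δs = 5*(2*k + 5)/(k**4 + 10*k**3 + 35*k**2 + 50*k + 24), as required.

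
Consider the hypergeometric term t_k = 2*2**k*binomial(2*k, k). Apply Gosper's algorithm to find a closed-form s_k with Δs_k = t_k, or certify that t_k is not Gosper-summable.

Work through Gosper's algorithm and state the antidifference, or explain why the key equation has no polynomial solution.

not Gosper-summable; s_k does not exist

Ratio r(k) = 4*(2*k + 1)/(k + 1).
Factor: A=8*k + 4; B=k + 1; C=1.
Key eq: (8*k + 4)·f(k+1) = (k)·f(k) + (1).
deg f ≤ -1 (via 1,1,0).
Negative degree bound (-1): no f exists, t_k not Gosper-summable.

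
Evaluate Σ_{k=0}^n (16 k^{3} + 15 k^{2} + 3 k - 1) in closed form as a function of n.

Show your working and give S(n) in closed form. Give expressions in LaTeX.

t_(k+1)/t_k = (16*k**3 + 63*k**2 + 81*k + 33)/(16*k**3 + 15*k**2 + 3*k - 1).
Gosper form: A/B · C(k+1)/C(k) with A=1, B=1, C=k**3 + 15*k**2/16 + 3*k/16 - 1/16.
Key eq: (1)·f(k+1) = (1)·f(k) + (k**3 + 15*k**2/16 + 3*k/16 - 1/16).
From deg A=0, deg B=0, deg C=3: d=4.
Solving with deg f ≤ 4: f(k) = k**2*(4*k**2 - 3*k - 2)/16.
Then R = B(k−1)f/C = k**2*(4*k**2 - 3*k - 2)/(16*k**3 + 15*k**2 + 3*k - 1), so s_k = R(k)·t_k = k**2*(4*k**2 - 3*k - 2).
Δs = 16*k**3 + 15*k**2 + 3*k - 1, as required.
Σ_(k=0)^n t_k = s_(n+1) − s_(0) = (4*n**4 + 13*n**3 + 13*n**2 + 3*n - 1) − (0), i.e. 4*n**4 + 13*n**3 + 13*n**2 + 3*n - 1.

S(n) = 4 n^{4} + 13 n^{3} + 13 n^{2} + 3 n - 1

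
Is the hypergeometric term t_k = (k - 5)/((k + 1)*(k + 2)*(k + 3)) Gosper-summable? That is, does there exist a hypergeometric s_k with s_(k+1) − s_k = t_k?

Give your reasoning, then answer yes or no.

r(k) = (k - 4)*(k + 1)/((k - 5)*(k + 4)) after simplifying.
So A=k + 1 and B=k + 4, with C=k - 5.
Key eq: (k + 1)·f(k+1) = (k + 3)·f(k) + (k - 5).
deg f ≤ 2 (via 1,1,1).
Solve for f: f(k) = -k*(k + 4) (degree 2 ≤ 2).
So s_k = (B(k−1)f/C)·t_k = (-k*(k + 3)*(k + 4)/(k - 5))·t_k = k*(-k - 4)/((k + 1)*(k + 2)).
s_(k+1) − s_k = (k - 5)/(k**3 + 6*k**2 + 11*k + 6) = t_k.

Yes. s_k = k*(-k - 4)/((k + 1)*(k + 2)).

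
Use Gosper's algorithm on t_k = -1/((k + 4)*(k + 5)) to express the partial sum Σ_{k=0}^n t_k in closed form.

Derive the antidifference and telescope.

Ratio r(k) = (k + 4)/(k + 6).
Factor: A=k + 4; B=k + 6; C=1.
Solve (k + 4)·f(k+1) − (k + 5)·f(k) = 1.
From deg A=1, deg B=1, deg C=0: d=1.
Match coefficients ⇒ f(k) = k/4.
Get s_k = R·t_k = -k/(4*k + 16) with R(k) = B(k−1)f(k)/C(k) = k*(k + 5)/4.
Δs = -1/(k**2 + 9*k + 20), as required.
Telescope: S(n) = s_(n+1) − s_(0) = (-n - 1)/(4*(n + 5)) − (0) = (-n - 1)/(4*(n + 5)).

S(n) = (-n - 1)/(4*(n + 5))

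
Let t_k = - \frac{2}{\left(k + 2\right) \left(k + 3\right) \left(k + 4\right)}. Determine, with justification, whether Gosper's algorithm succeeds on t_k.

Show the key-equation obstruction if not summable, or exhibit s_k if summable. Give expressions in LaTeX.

Yes. s_k = \frac{k \left(- k - 5\right)}{6 \left(k + 2\right) \left(k + 3\right)}.

The ratio is (k + 2)/(k + 5).
A = k + 2, B = k + 5, C = 1.
Need (k + 2)·f(k+1) − (k + 4)·f(k) = 1.
From deg A=1, deg B=1, deg C=0: d=2.
Solving with deg f ≤ 2: f(k) = k*(k + 5)/12.
Get s_k = R·t_k = k*(-k - 5)/(6*(k + 2)*(k + 3)) with R(k) = B(k−1)f(k)/C(k) = k*(k + 4)*(k + 5)/12.
Verify: -2/(k**3 + 9*k**2 + 26*k + 24) matches t_k.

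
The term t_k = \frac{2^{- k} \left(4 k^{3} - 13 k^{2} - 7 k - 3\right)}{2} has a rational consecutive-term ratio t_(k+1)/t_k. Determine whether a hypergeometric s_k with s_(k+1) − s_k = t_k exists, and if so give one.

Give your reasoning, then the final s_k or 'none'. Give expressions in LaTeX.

s_k = 2^{- k} \left(- 4 k^{3} + k^{2} - 3 k - 3\right)

The ratio is (4*k**3 - k**2 - 21*k - 19)/(2*(4*k**3 - 13*k**2 - 7*k - 3)).
Gosper form: A/B · C(k+1)/C(k) with A=1/2, B=1, C=k**3 - 13*k**2/4 - 7*k/4 - 3/4.
Key eq: (1/2)·f(k+1) = (1)·f(k) + (k**3 - 13*k**2/4 - 7*k/4 - 3/4).
deg f ≤ 3 (via 0,0,3).
Match coefficients ⇒ f(k) = -(4*k**3 - k**2 + 3*k + 3)/2.
Certificate R = B(k−1)f/C = -2*(4*k**3 - k**2 + 3*k + 3)/(4*k**3 - 13*k**2 - 7*k - 3) gives s_k = (-4*k**3 + k**2 - 3*k - 3)/2**k.
Verify: (4*k**3 - 13*k**2 - 7*k - 3)/(2*2**k) matches t_k.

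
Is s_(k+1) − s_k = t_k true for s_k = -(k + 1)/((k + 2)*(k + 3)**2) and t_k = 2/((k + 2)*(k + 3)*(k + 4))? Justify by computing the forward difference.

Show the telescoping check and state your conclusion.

s_(k+1) = (-k - 2)/((k + 3)*(k + 4)**2)
s_(k+1) − s_k = ((k + 1)*(k + 4)**2 - (k + 2)**2*(k + 3))/((k + 2)*(k + 3)**2*(k + 4)**2)
(s_(k+1) − s_k) − t_k = 2*(-3*k - 10)/(k**5 + 16*k**4 + 101*k**3 + 314*k**2 + 480*k + 288)

Invalid: residual 2*(-3*k - 10)/(k**5 + 16*k**4 + 101*k**3 + 314*k**2 + 480*k + 288) ≠ 0.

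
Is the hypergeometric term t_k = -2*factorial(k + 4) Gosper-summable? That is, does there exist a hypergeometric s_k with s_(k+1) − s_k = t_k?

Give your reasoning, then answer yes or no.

No — negative degree bound, so no certificate f.

Ratio r(k) = k + 5.
Take A(k)=k + 5, B(k)=1, C(k)=1.
Key eq: (k + 5)·f(k+1) = (1)·f(k) + (1).
Bound: deg f ≤ -1.
Bound -1 < 0, so the key equation has no polynomial solution.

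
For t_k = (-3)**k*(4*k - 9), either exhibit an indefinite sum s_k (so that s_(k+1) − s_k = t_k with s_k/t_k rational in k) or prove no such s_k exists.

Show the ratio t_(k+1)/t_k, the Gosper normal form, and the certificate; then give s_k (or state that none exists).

The ratio is 3*(5 - 4*k)/(4*k - 9).
So A=-3 and B=1, with C=k - 9/4.
Solve (-3)·f(k+1) − (1)·f(k) = k - 9/4.
d = 1 from the (0,0,1) case.
A polynomial solution: f(k) = -(k - 3)/4.
Get s_k = R·t_k = (-3)**k*(3 - k) with R(k) = B(k−1)f(k)/C(k) = -(k - 3)/(4*k - 9).
Check: Δs_k = (-3)**k*(4*k - 9). ✓

s_k = (-3)**k*(3 - k)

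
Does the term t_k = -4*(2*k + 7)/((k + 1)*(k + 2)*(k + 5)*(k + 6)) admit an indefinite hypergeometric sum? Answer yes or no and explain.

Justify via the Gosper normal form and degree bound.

Yes. s_k = 4*k*(-k - 6)/(5*(k**2 + 6*k + 5)).

The ratio is (k + 1)*(k + 5)*(2*k + 9)/((k + 3)*(k + 7)*(2*k + 7)).
Gosper form: A/B · C(k+1)/C(k) with A=k + 1, B=k + 7, C=k**3 + 21*k**2/2 + 73*k/2 + 42.
Solve (k + 1)·f(k+1) − (k + 6)·f(k) = k**3 + 21*k**2/2 + 73*k/2 + 42.
Degrees (1,1,3) ⇒ d ≤ 5.
Solving with deg f ≤ 5: f(k) = k*(k + 2)*(k + 3)*(k + 4)*(k + 6)/10.
Then R = B(k−1)f/C = k*(k + 2)*(k + 6)**2/(5*(2*k + 7)), so s_k = R(k)·t_k = 4*k*(-k - 6)/(5*(k**2 + 6*k + 5)).
Verify: 4*(-2*k - 7)/(k**4 + 14*k**3 + 65*k**2 + 112*k + 60) matches t_k.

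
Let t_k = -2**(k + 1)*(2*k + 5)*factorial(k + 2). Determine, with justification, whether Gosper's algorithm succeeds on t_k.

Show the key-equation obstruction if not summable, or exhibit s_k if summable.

Step 1: r(k) = 2*(k + 3)*(2*k + 7)/(2*k + 5).
Factor: A=2*k + 6; B=1; C=k + 5/2.
Key eq: (2*k + 6)·f(k+1) = (1)·f(k) + (k + 5/2).
deg f ≤ 0 (via 1,0,1).
Solve for f: f(k) = 1/2 (degree 0 ≤ 0).
Then R = B(k−1)f/C = 1/(2*k + 5), so s_k = R(k)·t_k = -2**(k + 1)*factorial(k + 2).
Verify: -2**(k + 1)*(2*k + 5)*factorial(k + 2) matches t_k.

Yes. s_k = -2**(k + 1)*factorial(k + 2).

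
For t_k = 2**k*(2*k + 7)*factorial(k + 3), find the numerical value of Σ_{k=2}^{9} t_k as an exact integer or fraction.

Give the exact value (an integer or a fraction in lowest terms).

Σ = 6376469298720

The ratio is 2*(k + 4)*(2*k + 9)/(2*k + 7).
Gosper form: A/B · C(k+1)/C(k) with A=2*k + 8, B=1, C=k + 7/2.
Key eq: (2*k + 8)·f(k+1) = (1)·f(k) + (k + 7/2).
Bound: deg f ≤ 0.
Solve for f: f(k) = 1/2 (degree 0 ≤ 0).
Certificate R = B(k−1)f/C = 1/(2*k + 7) gives s_k = 2**k*factorial(k + 3).
Check: Δs_k = 2**k*(2*k + 7)*factorial(k + 3). ✓
Evaluate s at k=10 and k=2: 6376469299200 and 480; difference 6376469298720.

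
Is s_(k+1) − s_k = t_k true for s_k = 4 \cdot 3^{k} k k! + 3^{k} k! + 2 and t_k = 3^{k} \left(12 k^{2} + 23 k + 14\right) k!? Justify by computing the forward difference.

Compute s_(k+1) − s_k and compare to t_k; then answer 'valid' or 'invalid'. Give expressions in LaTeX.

Valid: the claim telescopes to t_k.

s_(k+1) = 12*3**k*k**2*factorial(k) + 27*3**k*k*factorial(k) + 15*3**k*factorial(k) + 2
s_(k+1) − s_k = 3**k*(12*k**2 + 23*k + 14)*factorial(k)
(s_(k+1) − s_k) − t_k = 0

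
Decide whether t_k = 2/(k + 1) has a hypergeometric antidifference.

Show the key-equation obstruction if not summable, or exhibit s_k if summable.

No. Not Gosper-summable.

r(k) = (k + 1)/(k + 2) after simplifying.
So A=k + 1 and B=k + 2, with C=1.
Key eq: (k + 1)·f(k+1) = (k + 1)·f(k) + (1).
d = 0 from the (1,1,0) case.
Generic f = c0 gives residual -1; -1 = 0 cannot hold, so t_k is not Gosper-summable.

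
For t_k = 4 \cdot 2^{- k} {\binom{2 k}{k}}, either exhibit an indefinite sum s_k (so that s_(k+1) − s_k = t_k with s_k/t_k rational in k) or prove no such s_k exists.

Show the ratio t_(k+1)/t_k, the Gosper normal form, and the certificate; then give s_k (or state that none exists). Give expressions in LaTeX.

t_(k+1)/t_k = (2*k + 1)/(k + 1).
Take A(k)=2*k + 1, B(k)=k + 1, C(k)=1.
Set up (2*k + 1)·f(k+1) − (k)·f(k) − (1) = 0.
d = -1 from the (1,1,0) case.
deg f ≤ -1 is impossible — no certificate.

none (Gosper's algorithm certifies no s_k)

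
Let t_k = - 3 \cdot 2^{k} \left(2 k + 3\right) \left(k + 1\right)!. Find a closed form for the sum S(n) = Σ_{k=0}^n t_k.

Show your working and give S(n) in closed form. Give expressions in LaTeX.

S(n) = - 6 \cdot 2^{n} \left(n + 2\right)! + 3

r(k) = 2*(k + 2)*(2*k + 5)/(2*k + 3) after simplifying.
Normal form (A,B,C) = (2*k + 4, 1, k + 3/2).
Key eq: (2*k + 4)·f(k+1) = (1)·f(k) + (k + 3/2).
Degrees (1,0,1) ⇒ d ≤ 0.
Coefficient equations give f(k) = 1/2.
Then R = B(k−1)f/C = 1/(2*k + 3), so s_k = R(k)·t_k = -3*2**k*factorial(k + 1).
Verify: -3*2**k*(2*k + 3)*factorial(k + 1) matches t_k.
s_(n+1) = -6*2**n*factorial(n + 2) and s_(0) = -3, so S(n) = -6*2**n*factorial(n + 2) + 3.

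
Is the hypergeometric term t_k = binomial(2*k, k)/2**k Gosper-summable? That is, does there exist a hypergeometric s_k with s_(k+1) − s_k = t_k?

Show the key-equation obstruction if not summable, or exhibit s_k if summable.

No — negative degree bound, so no certificate f.

Step 1: r(k) = (2*k + 1)/(k + 1).
Normal form (A,B,C) = (2*k + 1, k + 1, 1).
Solve (2*k + 1)·f(k+1) − (k)·f(k) = 1.
Degrees (1,1,0) ⇒ d ≤ -1.
d = -1 < 0 ⇒ no nonzero polynomial f; not summable.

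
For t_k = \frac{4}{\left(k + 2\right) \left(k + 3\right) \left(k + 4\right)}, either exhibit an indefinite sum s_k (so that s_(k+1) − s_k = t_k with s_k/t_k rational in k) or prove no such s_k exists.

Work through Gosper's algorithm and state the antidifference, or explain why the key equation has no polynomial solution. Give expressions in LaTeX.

s_k = \frac{k \left(k + 5\right)}{3 \left(k + 2\right) \left(k + 3\right)}

Compute t_(k+1)/t_k: get (k + 2)/(k + 5).
Factor: A=k + 2; B=k + 5; C=1.
Set up (k + 2)·f(k+1) − (k + 4)·f(k) − (1) = 0.
d = 2 from the (1,1,0) case.
Match coefficients ⇒ f(k) = k*(k + 5)/12.
Get s_k = R·t_k = k*(k + 5)/(3*(k + 2)*(k + 3)) with R(k) = B(k−1)f(k)/C(k) = k*(k + 4)*(k + 5)/12.
Check: Δs_k = 4/(k**3 + 9*k**2 + 26*k + 24). ✓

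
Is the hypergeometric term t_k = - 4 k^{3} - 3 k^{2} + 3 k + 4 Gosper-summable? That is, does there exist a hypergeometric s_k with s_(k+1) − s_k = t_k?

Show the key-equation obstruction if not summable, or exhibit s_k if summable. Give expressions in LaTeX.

Yes. s_k = k \left(- k^{3} + k^{2} + 2 k + 2\right).

Ratio r(k) = k*(4*k**2 + 15*k + 15)/(4*k**3 + 3*k**2 - 3*k - 4).
Factor: A=1; B=1; C=k**3 + 3*k**2/4 - 3*k/4 - 1.
Set up (1)·f(k+1) − (1)·f(k) − (k**3 + 3*k**2/4 - 3*k/4 - 1) = 0.
From deg A=0, deg B=0, deg C=3: d=4.
A polynomial solution: f(k) = k*(k**3 - k**2 - 2*k - 2)/4.
Certificate R = B(k−1)f/C = k*(k**3 - k**2 - 2*k - 2)/((k - 1)*(4*k**2 + 7*k + 4)) gives s_k = k*(-k**3 + k**2 + 2*k + 2).
Verify: -4*k**3 - 3*k**2 + 3*k + 4 matches t_k.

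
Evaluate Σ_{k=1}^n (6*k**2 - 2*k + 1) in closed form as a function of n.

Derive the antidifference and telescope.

S(n) = n*(2*n**2 + 2*n + 1)

Step 1: r(k) = (6*k**2 + 10*k + 5)/(6*k**2 - 2*k + 1).
A = 1, B = 1, C = k**2 - k/3 + 1/6.
Set up (1)·f(k+1) − (1)·f(k) − (k**2 - k/3 + 1/6) = 0.
Bound: deg f ≤ 3.
Match coefficients ⇒ f(k) = k*(2*k**2 - 4*k + 3)/6.
R(k) = B(k−1)·f(k)/C(k) = k*(2*k**2 - 4*k + 3)/(6*k**2 - 2*k + 1); s_k = R·t_k = k*(2*k**2 - 4*k + 3).
Δs = 6*k**2 - 2*k + 1, as required.
Telescope: S(n) = s_(n+1) − s_(1) = 2*n**3 + 2*n**2 + n + 1 − (1) = n*(2*n**2 + 2*n + 1).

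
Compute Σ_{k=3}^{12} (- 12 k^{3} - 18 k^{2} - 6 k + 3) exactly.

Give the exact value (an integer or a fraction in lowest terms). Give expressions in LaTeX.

r(k) = (4*k**3 + 18*k**2 + 26*k + 11)/(4*k**3 + 6*k**2 + 2*k - 1) after simplifying.
Normal form (A,B,C) = (1, 1, k**3 + 3*k**2/2 + k/2 - 1/4).
f must satisfy (1)·f(k+1) − (1)·f(k) = k**3 + 3*k**2/2 + k/2 - 1/4.
Bound: deg f ≤ 4.
Solving with deg f ≤ 4: f(k) = k*(k**3 - k - 1)/4.
Certificate R = B(k−1)f/C = k*(k**3 - k - 1)/(4*k**3 + 6*k**2 + 2*k - 1) gives s_k = 3*k*(-k**3 + k + 1).
Δs = -12*k**3 - 18*k**2 - 6*k + 3, as required.
Telescoping: Σ = s_(13) − s_(3) = -85137 − (-207) = -84930.

Σ = -84930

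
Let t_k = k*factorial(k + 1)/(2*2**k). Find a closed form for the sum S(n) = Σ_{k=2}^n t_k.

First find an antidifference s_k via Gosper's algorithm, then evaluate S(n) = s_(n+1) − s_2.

S(n) = -3/2 + factorial(n + 2)/(2*2**n)

Step 1: r(k) = (k + 1)*(k + 2)/(2*k).
Gosper form: A/B · C(k+1)/C(k) with A=k/2 + 1, B=1, C=k.
Need (k/2 + 1)·f(k+1) − (1)·f(k) = k.
d = 0 from the (1,0,1) case.
A polynomial solution: f(k) = 2.
R(k) = B(k−1)·f(k)/C(k) = 2/k; s_k = R·t_k = factorial(k + 1)/2**k.
Δs = k*factorial(k + 1)/(2*2**k), as required.
Evaluate: s_(n+1) = 2**(-n - 1)*factorial(n + 2); subtract s_(2) = 3/2 ⇒ S(n) = -3/2 + factorial(n + 2)/(2*2**n).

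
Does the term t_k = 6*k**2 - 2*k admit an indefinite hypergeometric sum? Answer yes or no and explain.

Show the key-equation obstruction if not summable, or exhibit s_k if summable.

Step 1: r(k) = (-k + 3*(k + 1)**2 - 1)/(k*(3*k - 1)).
Take A(k)=1, B(k)=1, C(k)=k**2 - k/3.
Solve (1)·f(k+1) − (1)·f(k) = k**2 - k/3.
d = 3 from the (0,0,2) case.
Solving with deg f ≤ 3: f(k) = k*(k - 1)**2/3.
Get s_k = R·t_k = 2*k*(k**2 - 2*k + 1) with R(k) = B(k−1)f(k)/C(k) = (k - 1)**2/(3*k - 1).
Δs = 2*k*(3*k - 1), as required.

Yes. s_k = 2*k*(k**2 - 2*k + 1).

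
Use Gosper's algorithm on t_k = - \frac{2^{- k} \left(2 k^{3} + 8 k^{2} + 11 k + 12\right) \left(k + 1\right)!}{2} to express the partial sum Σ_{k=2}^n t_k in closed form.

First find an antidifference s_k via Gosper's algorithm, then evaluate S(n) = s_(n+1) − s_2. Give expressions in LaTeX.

Ratio r(k) = (2*k**4 + 18*k**3 + 61*k**2 + 99*k + 66)/(2*(2*k**3 + 8*k**2 + 11*k + 12)).
Normal form (A,B,C) = (k/2 + 1, 1, k**3 + 4*k**2 + 11*k/2 + 6).
Key eq: (k/2 + 1)·f(k+1) = (1)·f(k) + (k**3 + 4*k**2 + 11*k/2 + 6).
d = 2 from the (1,0,3) case.
Solve for f: f(k) = 2*k**2 + 4*k - 3 (degree 2 ≤ 2).
Then R = B(k−1)f/C = 2*(2*k**2 + 4*k - 3)/(2*k**3 + 8*k**2 + 11*k + 12), so s_k = R(k)·t_k = -(2*k**2 + 4*k - 3)*factorial(k + 1)/2**k.
s_(k+1) − s_k = -(2*k**3 + 8*k**2 + 11*k + 12)*factorial(k + 1)/(2*2**k) = t_k.
Evaluate: s_(n+1) = -2**(-n - 1)*(2*n**2 + 8*n + 3)*factorial(n + 2); subtract s_(2) = -39/2 ⇒ S(n) = 2**(-n - 1)*(39*2**n - 2*n**4*factorial(n) - 14*n**3*factorial(n) - 31*n**2*factorial(n) - 25*n*factorial(n) - 6*factorial(n)).

S(n) = 2^{- n - 1} \left(39 \cdot 2^{n} - 2 n^{4} n! - 14 n^{3} n! - 31 n^{2} n! - 25 n n! - 6 n!\right)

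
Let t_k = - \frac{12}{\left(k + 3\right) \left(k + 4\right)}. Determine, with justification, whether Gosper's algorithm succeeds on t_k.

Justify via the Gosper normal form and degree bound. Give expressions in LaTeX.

t_(k+1)/t_k = (k + 3)/(k + 5).
A = k + 3, B = k + 5, C = 1.
Solve (k + 3)·f(k+1) − (k + 4)·f(k) = 1.
Bound: deg f ≤ 1.
Solving with deg f ≤ 1: f(k) = k/3.
R(k) = B(k−1)·f(k)/C(k) = k*(k + 4)/3; s_k = R·t_k = -4*k/(k + 3).
Δs = -12/(k**2 + 7*k + 12), as required.

Yes. s_k = - \frac{4 k}{k + 3}.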